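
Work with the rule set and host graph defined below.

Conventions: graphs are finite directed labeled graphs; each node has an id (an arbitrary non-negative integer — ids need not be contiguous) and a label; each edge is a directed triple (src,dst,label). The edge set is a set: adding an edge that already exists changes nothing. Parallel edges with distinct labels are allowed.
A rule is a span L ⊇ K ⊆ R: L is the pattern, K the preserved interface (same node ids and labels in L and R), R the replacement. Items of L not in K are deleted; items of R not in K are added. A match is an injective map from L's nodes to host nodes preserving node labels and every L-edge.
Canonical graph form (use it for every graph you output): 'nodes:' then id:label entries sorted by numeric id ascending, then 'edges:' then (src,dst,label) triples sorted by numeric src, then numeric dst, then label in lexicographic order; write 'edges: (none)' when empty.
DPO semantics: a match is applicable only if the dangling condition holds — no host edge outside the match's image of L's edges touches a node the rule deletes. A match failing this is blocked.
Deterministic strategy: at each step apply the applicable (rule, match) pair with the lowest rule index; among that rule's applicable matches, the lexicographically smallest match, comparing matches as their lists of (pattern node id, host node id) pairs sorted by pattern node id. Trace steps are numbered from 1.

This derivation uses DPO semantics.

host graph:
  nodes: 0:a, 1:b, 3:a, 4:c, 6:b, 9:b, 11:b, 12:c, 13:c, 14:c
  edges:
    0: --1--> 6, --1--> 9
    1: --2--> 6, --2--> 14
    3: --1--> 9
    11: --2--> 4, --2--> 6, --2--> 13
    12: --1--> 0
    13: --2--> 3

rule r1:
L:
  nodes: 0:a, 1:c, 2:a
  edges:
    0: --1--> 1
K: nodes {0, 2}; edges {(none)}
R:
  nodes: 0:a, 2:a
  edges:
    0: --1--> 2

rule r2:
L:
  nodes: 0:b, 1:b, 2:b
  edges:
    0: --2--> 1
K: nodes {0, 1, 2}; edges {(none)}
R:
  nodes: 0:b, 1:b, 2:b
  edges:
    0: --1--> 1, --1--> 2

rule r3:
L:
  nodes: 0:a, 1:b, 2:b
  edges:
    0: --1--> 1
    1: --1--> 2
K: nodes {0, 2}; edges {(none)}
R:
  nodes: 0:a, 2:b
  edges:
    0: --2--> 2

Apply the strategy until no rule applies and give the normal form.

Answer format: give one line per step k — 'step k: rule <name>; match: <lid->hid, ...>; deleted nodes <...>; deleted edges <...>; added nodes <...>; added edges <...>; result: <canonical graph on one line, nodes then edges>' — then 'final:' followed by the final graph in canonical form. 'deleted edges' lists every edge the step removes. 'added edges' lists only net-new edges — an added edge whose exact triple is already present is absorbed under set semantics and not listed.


step 1: rule r2; match: 0->1, 1->6, 2->9; deleted nodes (none); deleted edges (1,6,2); added nodes (none); added edges (1,6,1); (1,9,1); result: nodes: 0:a, 1:b, 3:a, 4:c, 6:b, 9:b, 11:b, 12:c, 13:c, 14:c edges: (0,6,1); (0,9,1); (1,6,1); (1,9,1); (1,14,2); (3,9,1); (11,4,2); (11,6,2); (11,13,2); (12,0,1); (13,3,2)
step 2: rule r2; match: 0->11, 1->6, 2->1; deleted nodes (none); deleted edges (11,6,2); added nodes (none); added edges (11,1,1); (11,6,1); result: nodes: 0:a, 1:b, 3:a, 4:c, 6:b, 9:b, 11:b, 12:c, 13:c, 14:c edges: (0,6,1); (0,9,1); (1,6,1); (1,9,1); (1,14,2); (3,9,1); (11,1,1); (11,4,2); (11,6,1); (11,13,2); (12,0,1); (13,3,2)
final:
nodes: 0:a, 1:b, 3:a, 4:c, 6:b, 9:b, 11:b, 12:c, 13:c, 14:c
edges: (0,6,1); (0,9,1); (1,6,1); (1,9,1); (1,14,2); (3,9,1); (11,1,1); (11,4,2); (11,6,1); (11,13,2); (12,0,1); (13,3,2)


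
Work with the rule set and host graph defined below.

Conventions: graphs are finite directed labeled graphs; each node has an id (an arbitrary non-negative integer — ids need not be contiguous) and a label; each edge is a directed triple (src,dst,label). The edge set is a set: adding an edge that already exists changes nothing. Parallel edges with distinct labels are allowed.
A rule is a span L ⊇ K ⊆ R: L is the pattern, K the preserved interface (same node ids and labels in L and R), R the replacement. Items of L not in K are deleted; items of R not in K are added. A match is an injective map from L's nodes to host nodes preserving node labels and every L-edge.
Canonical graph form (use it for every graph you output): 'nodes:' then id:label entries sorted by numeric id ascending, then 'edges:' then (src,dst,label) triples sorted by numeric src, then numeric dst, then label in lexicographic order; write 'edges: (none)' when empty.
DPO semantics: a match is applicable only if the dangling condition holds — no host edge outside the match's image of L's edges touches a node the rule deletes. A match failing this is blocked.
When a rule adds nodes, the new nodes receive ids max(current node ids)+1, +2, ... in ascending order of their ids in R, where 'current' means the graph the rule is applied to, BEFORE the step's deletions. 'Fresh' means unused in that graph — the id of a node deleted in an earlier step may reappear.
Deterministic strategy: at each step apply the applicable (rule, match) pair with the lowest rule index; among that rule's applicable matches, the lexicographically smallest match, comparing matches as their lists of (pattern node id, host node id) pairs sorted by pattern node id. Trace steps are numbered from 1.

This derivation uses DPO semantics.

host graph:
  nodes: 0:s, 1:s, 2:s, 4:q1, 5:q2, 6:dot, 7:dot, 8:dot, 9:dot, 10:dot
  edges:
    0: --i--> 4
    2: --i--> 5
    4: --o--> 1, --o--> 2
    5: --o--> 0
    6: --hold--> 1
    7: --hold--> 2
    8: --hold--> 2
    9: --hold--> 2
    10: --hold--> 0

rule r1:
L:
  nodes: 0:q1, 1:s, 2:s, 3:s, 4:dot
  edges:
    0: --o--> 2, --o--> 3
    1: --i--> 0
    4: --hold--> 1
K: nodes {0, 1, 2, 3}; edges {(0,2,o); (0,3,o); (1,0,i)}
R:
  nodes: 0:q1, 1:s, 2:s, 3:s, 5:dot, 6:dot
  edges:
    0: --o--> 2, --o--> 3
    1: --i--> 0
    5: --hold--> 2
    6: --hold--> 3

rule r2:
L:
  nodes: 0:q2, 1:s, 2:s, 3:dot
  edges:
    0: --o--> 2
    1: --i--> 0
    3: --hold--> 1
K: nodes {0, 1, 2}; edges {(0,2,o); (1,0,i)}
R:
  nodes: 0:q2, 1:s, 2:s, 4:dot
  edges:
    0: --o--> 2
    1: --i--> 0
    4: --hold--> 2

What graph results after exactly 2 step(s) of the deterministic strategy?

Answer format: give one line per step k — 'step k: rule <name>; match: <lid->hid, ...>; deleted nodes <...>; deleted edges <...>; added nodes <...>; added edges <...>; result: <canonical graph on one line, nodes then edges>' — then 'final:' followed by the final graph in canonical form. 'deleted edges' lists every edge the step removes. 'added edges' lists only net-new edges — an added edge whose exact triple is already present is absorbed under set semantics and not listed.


step 1: rule r1; match: 0->4, 1->0, 2->1, 3->2, 4->10; deleted nodes 10; deleted edges (10,0,hold); added nodes 11, 12; added edges (11,1,hold); (12,2,hold); result: nodes: 0:s, 1:s, 2:s, 4:q1, 5:q2, 6:dot, 7:dot, 8:dot, 9:dot, 11:dot, 12:dot edges: (0,4,i); (2,5,i); (4,1,o); (4,2,o); (5,0,o); (6,1,hold); (7,2,hold); (8,2,hold); (9,2,hold); (11,1,hold); (12,2,hold)
step 2: rule r2; match: 0->5, 1->2, 2->0, 3->7; deleted nodes 7; deleted edges (7,2,hold); added nodes 13; added edges (13,0,hold); result: nodes: 0:s, 1:s, 2:s, 4:q1, 5:q2, 6:dot, 8:dot, 9:dot, 11:dot, 12:dot, 13:dot edges: (0,4,i); (2,5,i); (4,1,o); (4,2,o); (5,0,o); (6,1,hold); (8,2,hold); (9,2,hold); (11,1,hold); (12,2,hold); (13,0,hold)
final:
nodes: 0:s, 1:s, 2:s, 4:q1, 5:q2, 6:dot, 8:dot, 9:dot, 11:dot, 12:dot, 13:dot
edges: (0,4,i); (2,5,i); (4,1,o); (4,2,o); (5,0,o); (6,1,hold); (8,2,hold); (9,2,hold); (11,1,hold); (12,2,hold); (13,0,hold)


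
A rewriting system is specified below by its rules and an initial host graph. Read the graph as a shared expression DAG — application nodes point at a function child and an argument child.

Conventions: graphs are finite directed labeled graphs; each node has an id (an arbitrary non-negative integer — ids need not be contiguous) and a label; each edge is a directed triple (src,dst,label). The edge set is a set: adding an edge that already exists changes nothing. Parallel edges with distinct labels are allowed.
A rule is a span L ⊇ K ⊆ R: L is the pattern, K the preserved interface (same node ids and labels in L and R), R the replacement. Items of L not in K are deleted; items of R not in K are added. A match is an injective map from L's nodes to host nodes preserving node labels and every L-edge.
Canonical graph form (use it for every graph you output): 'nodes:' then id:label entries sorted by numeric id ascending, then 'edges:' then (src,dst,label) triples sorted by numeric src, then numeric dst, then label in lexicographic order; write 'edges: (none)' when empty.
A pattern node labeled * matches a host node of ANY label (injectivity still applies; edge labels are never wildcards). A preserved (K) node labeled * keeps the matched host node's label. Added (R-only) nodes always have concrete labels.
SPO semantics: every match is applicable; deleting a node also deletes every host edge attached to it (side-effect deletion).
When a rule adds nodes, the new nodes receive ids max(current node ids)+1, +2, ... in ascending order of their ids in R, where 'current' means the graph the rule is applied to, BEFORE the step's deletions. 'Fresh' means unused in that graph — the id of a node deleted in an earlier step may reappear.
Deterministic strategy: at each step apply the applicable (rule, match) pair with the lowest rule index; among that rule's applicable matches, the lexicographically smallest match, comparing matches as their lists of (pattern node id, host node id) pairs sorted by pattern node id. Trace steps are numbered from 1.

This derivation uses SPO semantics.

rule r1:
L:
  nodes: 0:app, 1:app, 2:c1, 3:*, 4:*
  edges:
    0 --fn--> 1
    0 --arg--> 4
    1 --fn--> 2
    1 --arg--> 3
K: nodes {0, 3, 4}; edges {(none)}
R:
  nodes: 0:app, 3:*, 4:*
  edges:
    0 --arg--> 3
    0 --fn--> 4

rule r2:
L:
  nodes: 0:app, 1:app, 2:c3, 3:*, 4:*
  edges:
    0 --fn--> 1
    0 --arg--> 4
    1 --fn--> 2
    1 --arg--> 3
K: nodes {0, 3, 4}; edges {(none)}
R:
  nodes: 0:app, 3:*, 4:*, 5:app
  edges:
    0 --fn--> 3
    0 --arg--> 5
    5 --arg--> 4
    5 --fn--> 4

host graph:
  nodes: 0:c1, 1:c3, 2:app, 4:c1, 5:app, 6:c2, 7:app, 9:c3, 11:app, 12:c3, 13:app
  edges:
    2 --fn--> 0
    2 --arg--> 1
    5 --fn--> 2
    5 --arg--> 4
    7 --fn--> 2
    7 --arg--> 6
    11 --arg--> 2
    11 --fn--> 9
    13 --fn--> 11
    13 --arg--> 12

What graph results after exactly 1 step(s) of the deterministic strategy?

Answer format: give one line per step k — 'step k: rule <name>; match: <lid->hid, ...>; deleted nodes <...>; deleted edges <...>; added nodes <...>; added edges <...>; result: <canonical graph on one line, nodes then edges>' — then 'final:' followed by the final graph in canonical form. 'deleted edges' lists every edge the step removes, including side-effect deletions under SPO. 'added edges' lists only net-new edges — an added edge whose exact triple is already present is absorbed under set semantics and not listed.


step 1: rule r1; match: 0->5, 1->2, 2->0, 3->1, 4->4; deleted nodes 0, 2; deleted edges (2,0,fn); (2,1,arg); (5,2,fn); (5,4,arg); (7,2,fn); (11,2,arg); added nodes (none); added edges (5,1,arg); (5,4,fn); result: nodes: 1:c3, 4:c1, 5:app, 6:c2, 7:app, 9:c3, 11:app, 12:c3, 13:app edges: (5,1,arg); (5,4,fn); (7,6,arg); (11,9,fn); (13,11,fn); (13,12,arg)
final:
nodes: 1:c3, 4:c1, 5:app, 6:c2, 7:app, 9:c3, 11:app, 12:c3, 13:app
edges: (5,1,arg); (5,4,fn); (7,6,arg); (11,9,fn); (13,11,fn); (13,12,arg)


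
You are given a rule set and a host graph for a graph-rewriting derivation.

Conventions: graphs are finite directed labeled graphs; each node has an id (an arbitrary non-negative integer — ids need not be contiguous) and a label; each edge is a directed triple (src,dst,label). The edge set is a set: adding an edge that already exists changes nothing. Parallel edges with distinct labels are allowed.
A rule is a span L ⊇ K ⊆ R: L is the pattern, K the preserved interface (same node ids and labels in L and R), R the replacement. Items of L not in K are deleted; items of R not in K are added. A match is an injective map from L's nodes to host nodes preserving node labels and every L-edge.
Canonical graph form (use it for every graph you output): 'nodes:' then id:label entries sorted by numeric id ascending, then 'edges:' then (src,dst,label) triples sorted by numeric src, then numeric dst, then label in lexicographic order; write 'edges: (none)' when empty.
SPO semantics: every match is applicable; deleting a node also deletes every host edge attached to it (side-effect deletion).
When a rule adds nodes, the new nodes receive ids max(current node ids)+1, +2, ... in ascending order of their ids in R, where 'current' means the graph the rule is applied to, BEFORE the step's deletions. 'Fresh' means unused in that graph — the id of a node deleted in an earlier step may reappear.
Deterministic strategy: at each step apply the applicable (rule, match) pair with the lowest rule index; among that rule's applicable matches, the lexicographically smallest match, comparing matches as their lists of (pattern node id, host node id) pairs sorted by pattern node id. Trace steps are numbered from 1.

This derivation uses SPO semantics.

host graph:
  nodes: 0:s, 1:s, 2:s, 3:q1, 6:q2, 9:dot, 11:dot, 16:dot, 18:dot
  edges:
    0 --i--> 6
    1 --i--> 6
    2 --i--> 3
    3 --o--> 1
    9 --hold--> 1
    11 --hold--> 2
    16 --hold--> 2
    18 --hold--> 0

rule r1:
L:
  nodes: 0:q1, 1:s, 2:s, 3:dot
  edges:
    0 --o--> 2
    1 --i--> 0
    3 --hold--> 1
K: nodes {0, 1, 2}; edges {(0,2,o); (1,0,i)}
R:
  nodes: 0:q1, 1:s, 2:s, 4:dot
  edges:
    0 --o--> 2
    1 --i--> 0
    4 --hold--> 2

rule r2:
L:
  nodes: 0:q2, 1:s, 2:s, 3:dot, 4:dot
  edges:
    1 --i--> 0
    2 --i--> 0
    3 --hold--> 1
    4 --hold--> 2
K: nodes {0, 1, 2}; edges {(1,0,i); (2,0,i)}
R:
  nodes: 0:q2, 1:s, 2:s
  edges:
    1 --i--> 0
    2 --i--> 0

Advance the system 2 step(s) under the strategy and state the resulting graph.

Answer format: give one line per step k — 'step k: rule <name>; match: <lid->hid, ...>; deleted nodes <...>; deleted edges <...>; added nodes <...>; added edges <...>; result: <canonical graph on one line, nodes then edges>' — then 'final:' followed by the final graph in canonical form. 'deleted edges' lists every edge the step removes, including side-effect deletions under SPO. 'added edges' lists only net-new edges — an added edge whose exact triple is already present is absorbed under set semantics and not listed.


step 1: rule r1; match: 0->3, 1->2, 2->1, 3->11; deleted nodes 11; deleted edges (11,2,hold); added nodes 19; added edges (19,1,hold); result: nodes: 0:s, 1:s, 2:s, 3:q1, 6:q2, 9:dot, 16:dot, 18:dot, 19:dot edges: (0,6,i); (1,6,i); (2,3,i); (3,1,o); (9,1,hold); (16,2,hold); (18,0,hold); (19,1,hold)
step 2: rule r1; match: 0->3, 1->2, 2->1, 3->16; deleted nodes 16; deleted edges (16,2,hold); added nodes 20; added edges (20,1,hold); result: nodes: 0:s, 1:s, 2:s, 3:q1, 6:q2, 9:dot, 18:dot, 19:dot, 20:dot edges: (0,6,i); (1,6,i); (2,3,i); (3,1,o); (9,1,hold); (18,0,hold); (19,1,hold); (20,1,hold)
final:
nodes: 0:s, 1:s, 2:s, 3:q1, 6:q2, 9:dot, 18:dot, 19:dot, 20:dot
edges: (0,6,i); (1,6,i); (2,3,i); (3,1,o); (9,1,hold); (18,0,hold); (19,1,hold); (20,1,hold)


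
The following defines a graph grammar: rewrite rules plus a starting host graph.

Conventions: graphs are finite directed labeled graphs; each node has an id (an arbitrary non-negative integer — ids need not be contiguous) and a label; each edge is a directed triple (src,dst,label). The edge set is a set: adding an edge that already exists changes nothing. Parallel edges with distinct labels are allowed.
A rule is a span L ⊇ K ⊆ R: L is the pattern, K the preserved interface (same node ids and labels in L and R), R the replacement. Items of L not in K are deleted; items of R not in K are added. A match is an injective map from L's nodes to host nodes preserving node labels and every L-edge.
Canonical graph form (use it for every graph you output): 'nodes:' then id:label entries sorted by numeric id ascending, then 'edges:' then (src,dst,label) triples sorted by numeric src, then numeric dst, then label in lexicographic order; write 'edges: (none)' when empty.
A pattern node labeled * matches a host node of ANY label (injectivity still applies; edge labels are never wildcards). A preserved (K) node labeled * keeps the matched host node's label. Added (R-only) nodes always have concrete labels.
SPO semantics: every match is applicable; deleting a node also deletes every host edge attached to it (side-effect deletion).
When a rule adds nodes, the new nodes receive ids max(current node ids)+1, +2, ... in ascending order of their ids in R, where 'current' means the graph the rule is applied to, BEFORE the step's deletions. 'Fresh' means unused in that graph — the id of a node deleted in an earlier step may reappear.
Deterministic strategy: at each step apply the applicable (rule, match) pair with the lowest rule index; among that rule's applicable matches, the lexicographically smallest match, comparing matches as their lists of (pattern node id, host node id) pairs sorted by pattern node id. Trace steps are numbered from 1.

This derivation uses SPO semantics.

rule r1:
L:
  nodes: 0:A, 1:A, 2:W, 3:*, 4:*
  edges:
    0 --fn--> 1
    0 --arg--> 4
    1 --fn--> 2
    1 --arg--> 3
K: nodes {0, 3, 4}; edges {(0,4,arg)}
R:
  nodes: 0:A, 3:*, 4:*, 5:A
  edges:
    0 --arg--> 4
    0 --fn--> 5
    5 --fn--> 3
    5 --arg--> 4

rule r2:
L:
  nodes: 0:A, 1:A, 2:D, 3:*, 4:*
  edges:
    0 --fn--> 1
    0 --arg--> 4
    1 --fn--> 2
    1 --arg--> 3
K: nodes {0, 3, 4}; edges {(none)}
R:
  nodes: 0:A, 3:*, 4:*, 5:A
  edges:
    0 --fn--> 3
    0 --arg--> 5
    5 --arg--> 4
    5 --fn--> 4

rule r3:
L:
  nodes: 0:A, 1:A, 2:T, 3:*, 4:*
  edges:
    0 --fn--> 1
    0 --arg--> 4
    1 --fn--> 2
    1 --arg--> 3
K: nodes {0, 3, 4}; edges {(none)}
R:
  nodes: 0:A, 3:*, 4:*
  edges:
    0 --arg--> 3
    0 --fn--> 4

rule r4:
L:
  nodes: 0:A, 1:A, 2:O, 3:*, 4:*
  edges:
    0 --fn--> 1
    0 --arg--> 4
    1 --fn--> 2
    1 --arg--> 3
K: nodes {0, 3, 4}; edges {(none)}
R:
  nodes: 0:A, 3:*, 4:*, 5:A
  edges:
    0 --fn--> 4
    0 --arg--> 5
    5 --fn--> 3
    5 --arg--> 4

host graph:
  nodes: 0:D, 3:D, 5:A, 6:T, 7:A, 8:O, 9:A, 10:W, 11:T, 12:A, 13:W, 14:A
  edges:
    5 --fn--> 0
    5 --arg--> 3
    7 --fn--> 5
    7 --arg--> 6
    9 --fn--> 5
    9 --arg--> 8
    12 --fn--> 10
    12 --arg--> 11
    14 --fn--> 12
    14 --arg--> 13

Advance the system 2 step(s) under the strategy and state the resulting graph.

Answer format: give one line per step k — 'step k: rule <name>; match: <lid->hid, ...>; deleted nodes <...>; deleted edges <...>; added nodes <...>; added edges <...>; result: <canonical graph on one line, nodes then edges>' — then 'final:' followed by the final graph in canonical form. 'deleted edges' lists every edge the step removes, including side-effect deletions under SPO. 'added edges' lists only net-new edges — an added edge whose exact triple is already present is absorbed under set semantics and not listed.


step 1: rule r1; match: 0->14, 1->12, 2->10, 3->11, 4->13; deleted nodes 10, 12; deleted edges (12,10,fn); (12,11,arg); (14,12,fn); added nodes 15; added edges (14,15,fn); (15,11,fn); (15,13,arg); result: nodes: 0:D, 3:D, 5:A, 6:T, 7:A, 8:O, 9:A, 11:T, 13:W, 14:A, 15:A edges: (5,0,fn); (5,3,arg); (7,5,fn); (7,6,arg); (9,5,fn); (9,8,arg); (14,13,arg); (14,15,fn); (15,11,fn); (15,13,arg)
step 2: rule r2; match: 0->7, 1->5, 2->0, 3->3, 4->6; deleted nodes 0, 5; deleted edges (5,0,fn); (5,3,arg); (7,5,fn); (7,6,arg); (9,5,fn); added nodes 16; added edges (7,3,fn); (7,16,arg); (16,6,arg); (16,6,fn); result: nodes: 3:D, 6:T, 7:A, 8:O, 9:A, 11:T, 13:W, 14:A, 15:A, 16:A edges: (7,3,fn); (7,16,arg); (9,8,arg); (14,13,arg); (14,15,fn); (15,11,fn); (15,13,arg); (16,6,arg); (16,6,fn)
final:
nodes: 3:D, 6:T, 7:A, 8:O, 9:A, 11:T, 13:W, 14:A, 15:A, 16:A
edges: (7,3,fn); (7,16,arg); (9,8,arg); (14,13,arg); (14,15,fn); (15,11,fn); (15,13,arg); (16,6,arg); (16,6,fn)


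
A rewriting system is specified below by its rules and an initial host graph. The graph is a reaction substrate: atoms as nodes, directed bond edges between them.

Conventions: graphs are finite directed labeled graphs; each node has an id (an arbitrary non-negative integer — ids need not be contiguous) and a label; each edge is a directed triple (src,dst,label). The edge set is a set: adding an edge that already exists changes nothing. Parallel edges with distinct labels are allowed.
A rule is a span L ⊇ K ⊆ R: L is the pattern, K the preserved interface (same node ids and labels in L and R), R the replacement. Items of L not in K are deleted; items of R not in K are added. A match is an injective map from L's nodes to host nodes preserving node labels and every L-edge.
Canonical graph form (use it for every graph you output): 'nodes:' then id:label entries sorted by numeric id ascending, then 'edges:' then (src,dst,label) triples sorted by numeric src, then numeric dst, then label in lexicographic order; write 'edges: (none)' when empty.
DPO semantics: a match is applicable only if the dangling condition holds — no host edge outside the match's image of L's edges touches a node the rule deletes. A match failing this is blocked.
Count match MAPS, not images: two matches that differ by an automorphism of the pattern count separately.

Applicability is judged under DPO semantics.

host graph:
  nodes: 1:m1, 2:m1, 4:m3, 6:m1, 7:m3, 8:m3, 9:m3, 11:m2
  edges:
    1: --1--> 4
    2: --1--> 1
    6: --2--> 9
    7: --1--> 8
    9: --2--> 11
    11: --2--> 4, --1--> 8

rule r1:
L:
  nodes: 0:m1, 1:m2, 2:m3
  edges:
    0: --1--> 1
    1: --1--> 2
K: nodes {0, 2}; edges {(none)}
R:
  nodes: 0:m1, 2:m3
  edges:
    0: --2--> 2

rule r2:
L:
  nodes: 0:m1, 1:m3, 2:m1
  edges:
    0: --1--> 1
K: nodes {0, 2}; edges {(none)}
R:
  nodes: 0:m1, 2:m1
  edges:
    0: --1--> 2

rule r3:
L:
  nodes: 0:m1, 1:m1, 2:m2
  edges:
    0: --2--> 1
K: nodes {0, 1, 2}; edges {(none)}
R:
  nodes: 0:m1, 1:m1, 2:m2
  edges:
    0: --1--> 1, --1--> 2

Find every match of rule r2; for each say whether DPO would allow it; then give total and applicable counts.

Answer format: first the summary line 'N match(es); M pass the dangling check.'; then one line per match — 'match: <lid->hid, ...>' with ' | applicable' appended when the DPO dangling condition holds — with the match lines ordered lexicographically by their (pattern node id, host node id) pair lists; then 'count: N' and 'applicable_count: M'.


2 match(es); 0 pass the dangling check.
match: 0->1, 1->4, 2->2
match: 0->1, 1->4, 2->6
count: 2
applicable_count: 0


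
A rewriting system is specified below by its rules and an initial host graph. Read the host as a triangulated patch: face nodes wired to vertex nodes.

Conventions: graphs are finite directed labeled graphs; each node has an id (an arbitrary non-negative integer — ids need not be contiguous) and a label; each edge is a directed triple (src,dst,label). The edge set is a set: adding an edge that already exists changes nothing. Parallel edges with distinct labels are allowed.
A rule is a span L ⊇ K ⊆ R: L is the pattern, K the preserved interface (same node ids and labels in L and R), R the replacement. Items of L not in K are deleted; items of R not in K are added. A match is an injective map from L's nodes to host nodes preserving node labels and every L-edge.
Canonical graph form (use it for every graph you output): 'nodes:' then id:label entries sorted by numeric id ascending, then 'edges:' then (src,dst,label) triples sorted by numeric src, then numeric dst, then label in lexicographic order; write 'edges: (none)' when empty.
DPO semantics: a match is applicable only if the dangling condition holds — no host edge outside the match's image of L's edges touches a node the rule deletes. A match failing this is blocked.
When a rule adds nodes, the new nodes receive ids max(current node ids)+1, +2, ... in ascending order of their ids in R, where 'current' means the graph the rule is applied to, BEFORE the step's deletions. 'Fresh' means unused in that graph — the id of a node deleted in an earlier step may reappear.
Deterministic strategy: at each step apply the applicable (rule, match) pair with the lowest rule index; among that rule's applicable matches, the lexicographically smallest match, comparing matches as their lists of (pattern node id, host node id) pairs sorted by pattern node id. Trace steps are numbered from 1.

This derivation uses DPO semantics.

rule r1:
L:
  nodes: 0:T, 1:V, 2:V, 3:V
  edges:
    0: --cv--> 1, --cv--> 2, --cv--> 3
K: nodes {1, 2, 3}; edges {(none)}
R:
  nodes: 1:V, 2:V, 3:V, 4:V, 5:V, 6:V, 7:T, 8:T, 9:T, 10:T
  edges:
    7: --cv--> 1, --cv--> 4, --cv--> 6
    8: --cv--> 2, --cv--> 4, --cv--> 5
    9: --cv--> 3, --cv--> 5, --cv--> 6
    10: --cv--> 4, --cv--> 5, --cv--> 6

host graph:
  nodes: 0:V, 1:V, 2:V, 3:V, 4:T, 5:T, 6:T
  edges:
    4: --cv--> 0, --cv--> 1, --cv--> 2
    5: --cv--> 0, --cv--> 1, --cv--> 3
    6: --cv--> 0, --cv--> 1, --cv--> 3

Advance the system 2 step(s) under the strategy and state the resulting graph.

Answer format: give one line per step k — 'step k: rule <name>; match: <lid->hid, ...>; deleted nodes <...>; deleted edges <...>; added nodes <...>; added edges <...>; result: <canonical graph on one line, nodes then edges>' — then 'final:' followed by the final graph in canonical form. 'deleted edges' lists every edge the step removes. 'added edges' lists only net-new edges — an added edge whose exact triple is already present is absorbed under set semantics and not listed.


step 1: rule r1; match: 0->4, 1->0, 2->1, 3->2; deleted nodes 4; deleted edges (4,0,cv); (4,1,cv); (4,2,cv); added nodes 7, 8, 9, 10, 11, 12, 13; added edges (10,0,cv); (10,7,cv); (10,9,cv); (11,1,cv); (11,7,cv); (11,8,cv); (12,2,cv); (12,8,cv); (12,9,cv); (13,7,cv); (13,8,cv); (13,9,cv); result: nodes: 0:V, 1:V, 2:V, 3:V, 5:T, 6:T, 7:V, 8:V, 9:V, 10:T, 11:T, 12:T, 13:T edges: (5,0,cv); (5,1,cv); (5,3,cv); (6,0,cv); (6,1,cv); (6,3,cv); (10,0,cv); (10,7,cv); (10,9,cv); (11,1,cv); (11,7,cv); (11,8,cv); (12,2,cv); (12,8,cv); (12,9,cv); (13,7,cv); (13,8,cv); (13,9,cv)
step 2: rule r1; match: 0->5, 1->0, 2->1, 3->3; deleted nodes 5; deleted edges (5,0,cv); (5,1,cv); (5,3,cv); added nodes 14, 15, 16, 17, 18, 19, 20; added edges (17,0,cv); (17,14,cv); (17,16,cv); (18,1,cv); (18,14,cv); (18,15,cv); (19,3,cv); (19,15,cv); (19,16,cv); (20,14,cv); (20,15,cv); (20,16,cv); result: nodes: 0:V, 1:V, 2:V, 3:V, 6:T, 7:V, 8:V, 9:V, 10:T, 11:T, 12:T, 13:T, 14:V, 15:V, 16:V, 17:T, 18:T, 19:T, 20:T edges: (6,0,cv); (6,1,cv); (6,3,cv); (10,0,cv); (10,7,cv); (10,9,cv); (11,1,cv); (11,7,cv); (11,8,cv); (12,2,cv); (12,8,cv); (12,9,cv); (13,7,cv); (13,8,cv); (13,9,cv); (17,0,cv); (17,14,cv); (17,16,cv); (18,1,cv); (18,14,cv); (18,15,cv); (19,3,cv); (19,15,cv); (19,16,cv); (20,14,cv); (20,15,cv); (20,16,cv)
final:
nodes: 0:V, 1:V, 2:V, 3:V, 6:T, 7:V, 8:V, 9:V, 10:T, 11:T, 12:T, 13:T, 14:V, 15:V, 16:V, 17:T, 18:T, 19:T, 20:T
edges: (6,0,cv); (6,1,cv); (6,3,cv); (10,0,cv); (10,7,cv); (10,9,cv); (11,1,cv); (11,7,cv); (11,8,cv); (12,2,cv); (12,8,cv); (12,9,cv); (13,7,cv); (13,8,cv); (13,9,cv); (17,0,cv); (17,14,cv); (17,16,cv); (18,1,cv); (18,14,cv); (18,15,cv); (19,3,cv); (19,15,cv); (19,16,cv); (20,14,cv); (20,15,cv); (20,16,cv)


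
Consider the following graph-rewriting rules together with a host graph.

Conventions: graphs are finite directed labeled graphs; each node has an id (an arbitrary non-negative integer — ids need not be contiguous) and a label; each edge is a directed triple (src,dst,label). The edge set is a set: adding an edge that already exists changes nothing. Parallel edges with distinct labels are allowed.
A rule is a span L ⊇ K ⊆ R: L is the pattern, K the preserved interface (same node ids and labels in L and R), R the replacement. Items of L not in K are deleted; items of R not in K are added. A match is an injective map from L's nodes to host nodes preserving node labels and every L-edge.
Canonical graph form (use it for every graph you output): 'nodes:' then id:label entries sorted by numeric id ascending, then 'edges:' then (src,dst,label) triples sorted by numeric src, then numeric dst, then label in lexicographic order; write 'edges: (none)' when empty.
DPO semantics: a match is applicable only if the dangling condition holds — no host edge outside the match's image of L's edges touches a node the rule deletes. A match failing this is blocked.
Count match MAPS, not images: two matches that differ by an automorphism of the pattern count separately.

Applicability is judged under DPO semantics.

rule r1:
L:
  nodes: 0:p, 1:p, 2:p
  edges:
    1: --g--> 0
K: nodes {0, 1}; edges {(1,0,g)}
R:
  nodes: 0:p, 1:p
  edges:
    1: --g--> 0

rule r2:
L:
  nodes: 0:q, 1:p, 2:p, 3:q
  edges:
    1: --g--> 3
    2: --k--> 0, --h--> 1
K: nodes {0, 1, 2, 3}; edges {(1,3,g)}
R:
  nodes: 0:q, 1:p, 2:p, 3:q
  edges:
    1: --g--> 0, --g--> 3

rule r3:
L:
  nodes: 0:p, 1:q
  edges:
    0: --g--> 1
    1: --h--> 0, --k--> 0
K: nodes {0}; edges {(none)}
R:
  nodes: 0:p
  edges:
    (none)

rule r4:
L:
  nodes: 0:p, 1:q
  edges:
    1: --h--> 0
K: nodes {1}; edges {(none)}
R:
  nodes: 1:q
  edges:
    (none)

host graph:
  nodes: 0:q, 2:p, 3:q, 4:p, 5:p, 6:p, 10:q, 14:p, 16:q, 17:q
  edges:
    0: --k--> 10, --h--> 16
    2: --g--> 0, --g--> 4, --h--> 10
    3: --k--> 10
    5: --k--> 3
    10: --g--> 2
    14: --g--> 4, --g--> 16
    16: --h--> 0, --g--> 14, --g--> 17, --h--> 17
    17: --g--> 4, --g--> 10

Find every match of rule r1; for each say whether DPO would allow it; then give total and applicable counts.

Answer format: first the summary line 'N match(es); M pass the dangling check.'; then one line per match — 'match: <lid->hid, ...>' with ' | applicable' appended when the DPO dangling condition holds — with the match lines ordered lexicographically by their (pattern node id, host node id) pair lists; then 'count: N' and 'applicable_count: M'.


6 match(es); 2 pass the dangling check.
match: 0->4, 1->2, 2->5
match: 0->4, 1->2, 2->6 | applicable
match: 0->4, 1->2, 2->14
match: 0->4, 1->14, 2->2
match: 0->4, 1->14, 2->5
match: 0->4, 1->14, 2->6 | applicable
count: 6
applicable_count: 2


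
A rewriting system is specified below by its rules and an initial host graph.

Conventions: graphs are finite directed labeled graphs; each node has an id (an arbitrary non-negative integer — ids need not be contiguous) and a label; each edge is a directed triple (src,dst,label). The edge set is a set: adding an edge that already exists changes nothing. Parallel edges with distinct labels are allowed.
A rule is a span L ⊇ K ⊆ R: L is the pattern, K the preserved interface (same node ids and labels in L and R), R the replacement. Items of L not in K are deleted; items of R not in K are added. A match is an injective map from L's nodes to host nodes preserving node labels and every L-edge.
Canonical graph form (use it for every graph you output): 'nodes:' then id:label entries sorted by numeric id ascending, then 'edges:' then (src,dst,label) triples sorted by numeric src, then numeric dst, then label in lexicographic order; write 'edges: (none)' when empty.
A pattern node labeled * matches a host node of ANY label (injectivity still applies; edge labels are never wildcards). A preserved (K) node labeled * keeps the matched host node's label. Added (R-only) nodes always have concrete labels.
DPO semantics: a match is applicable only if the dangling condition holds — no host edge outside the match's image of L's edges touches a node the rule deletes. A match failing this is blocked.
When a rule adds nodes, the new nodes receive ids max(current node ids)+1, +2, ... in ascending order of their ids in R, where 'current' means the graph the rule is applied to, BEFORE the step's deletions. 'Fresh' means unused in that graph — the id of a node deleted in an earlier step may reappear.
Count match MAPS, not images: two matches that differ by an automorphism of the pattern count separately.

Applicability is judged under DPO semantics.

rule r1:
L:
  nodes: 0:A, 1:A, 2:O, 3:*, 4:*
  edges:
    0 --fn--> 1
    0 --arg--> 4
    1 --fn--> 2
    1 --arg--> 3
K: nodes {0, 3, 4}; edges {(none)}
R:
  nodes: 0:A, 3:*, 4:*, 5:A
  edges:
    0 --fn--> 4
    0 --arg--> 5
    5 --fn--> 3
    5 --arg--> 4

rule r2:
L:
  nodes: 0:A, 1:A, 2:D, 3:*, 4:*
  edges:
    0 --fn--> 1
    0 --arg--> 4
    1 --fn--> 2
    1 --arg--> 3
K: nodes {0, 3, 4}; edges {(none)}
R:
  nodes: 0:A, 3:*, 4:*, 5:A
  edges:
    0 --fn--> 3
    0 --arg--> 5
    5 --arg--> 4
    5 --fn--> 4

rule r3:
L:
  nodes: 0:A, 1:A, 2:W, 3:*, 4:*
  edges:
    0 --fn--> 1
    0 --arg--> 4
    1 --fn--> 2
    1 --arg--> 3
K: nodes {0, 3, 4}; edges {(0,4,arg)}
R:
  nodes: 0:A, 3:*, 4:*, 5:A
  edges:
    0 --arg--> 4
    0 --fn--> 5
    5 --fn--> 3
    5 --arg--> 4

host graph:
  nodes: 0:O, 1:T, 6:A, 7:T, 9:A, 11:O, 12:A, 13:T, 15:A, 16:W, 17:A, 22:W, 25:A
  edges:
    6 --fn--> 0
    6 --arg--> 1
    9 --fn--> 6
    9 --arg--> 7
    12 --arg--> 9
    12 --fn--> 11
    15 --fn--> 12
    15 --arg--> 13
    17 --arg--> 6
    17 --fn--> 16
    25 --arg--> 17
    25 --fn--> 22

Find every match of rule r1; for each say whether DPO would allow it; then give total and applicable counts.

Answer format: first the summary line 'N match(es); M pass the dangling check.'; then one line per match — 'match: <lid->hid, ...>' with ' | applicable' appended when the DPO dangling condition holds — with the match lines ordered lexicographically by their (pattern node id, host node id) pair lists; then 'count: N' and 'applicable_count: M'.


2 match(es); 1 pass the dangling check.
match: 0->9, 1->6, 2->0, 3->1, 4->7
match: 0->15, 1->12, 2->11, 3->9, 4->13 | applicable
count: 2
applicable_count: 1


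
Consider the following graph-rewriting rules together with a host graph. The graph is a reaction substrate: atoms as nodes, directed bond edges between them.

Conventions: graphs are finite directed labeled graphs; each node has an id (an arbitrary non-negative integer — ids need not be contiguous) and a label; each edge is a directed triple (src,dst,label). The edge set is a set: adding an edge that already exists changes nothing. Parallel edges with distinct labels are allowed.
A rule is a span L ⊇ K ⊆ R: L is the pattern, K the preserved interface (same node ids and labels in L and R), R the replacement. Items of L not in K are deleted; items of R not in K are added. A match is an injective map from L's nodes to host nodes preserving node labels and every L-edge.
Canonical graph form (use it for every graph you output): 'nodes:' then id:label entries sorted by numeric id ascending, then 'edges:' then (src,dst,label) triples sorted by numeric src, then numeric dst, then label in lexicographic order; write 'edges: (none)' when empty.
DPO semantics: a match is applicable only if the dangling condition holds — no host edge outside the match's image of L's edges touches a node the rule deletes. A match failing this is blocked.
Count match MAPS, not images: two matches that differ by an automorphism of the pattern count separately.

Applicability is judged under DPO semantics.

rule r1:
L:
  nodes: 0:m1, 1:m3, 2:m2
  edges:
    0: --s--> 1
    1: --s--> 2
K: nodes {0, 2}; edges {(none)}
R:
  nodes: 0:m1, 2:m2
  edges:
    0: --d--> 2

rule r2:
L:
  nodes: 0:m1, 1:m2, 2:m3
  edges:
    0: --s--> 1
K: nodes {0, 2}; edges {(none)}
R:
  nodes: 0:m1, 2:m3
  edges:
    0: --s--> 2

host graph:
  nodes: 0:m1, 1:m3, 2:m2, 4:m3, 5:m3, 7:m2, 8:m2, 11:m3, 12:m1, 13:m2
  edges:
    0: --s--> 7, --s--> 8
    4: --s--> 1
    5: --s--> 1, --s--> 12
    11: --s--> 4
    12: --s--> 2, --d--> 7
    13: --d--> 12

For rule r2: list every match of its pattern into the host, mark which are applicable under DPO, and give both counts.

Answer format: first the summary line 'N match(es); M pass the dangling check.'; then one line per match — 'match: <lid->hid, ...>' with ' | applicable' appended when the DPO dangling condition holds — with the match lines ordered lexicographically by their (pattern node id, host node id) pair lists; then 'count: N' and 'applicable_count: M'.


12 match(es); 8 pass the dangling check.
match: 0->0, 1->7, 2->1
match: 0->0, 1->7, 2->4
match: 0->0, 1->7, 2->5
match: 0->0, 1->7, 2->11
match: 0->0, 1->8, 2->1 | applicable
match: 0->0, 1->8, 2->4 | applicable
match: 0->0, 1->8, 2->5 | applicable
match: 0->0, 1->8, 2->11 | applicable
match: 0->12, 1->2, 2->1 | applicable
match: 0->12, 1->2, 2->4 | applicable
match: 0->12, 1->2, 2->5 | applicable
match: 0->12, 1->2, 2->11 | applicable
count: 12
applicable_count: 8


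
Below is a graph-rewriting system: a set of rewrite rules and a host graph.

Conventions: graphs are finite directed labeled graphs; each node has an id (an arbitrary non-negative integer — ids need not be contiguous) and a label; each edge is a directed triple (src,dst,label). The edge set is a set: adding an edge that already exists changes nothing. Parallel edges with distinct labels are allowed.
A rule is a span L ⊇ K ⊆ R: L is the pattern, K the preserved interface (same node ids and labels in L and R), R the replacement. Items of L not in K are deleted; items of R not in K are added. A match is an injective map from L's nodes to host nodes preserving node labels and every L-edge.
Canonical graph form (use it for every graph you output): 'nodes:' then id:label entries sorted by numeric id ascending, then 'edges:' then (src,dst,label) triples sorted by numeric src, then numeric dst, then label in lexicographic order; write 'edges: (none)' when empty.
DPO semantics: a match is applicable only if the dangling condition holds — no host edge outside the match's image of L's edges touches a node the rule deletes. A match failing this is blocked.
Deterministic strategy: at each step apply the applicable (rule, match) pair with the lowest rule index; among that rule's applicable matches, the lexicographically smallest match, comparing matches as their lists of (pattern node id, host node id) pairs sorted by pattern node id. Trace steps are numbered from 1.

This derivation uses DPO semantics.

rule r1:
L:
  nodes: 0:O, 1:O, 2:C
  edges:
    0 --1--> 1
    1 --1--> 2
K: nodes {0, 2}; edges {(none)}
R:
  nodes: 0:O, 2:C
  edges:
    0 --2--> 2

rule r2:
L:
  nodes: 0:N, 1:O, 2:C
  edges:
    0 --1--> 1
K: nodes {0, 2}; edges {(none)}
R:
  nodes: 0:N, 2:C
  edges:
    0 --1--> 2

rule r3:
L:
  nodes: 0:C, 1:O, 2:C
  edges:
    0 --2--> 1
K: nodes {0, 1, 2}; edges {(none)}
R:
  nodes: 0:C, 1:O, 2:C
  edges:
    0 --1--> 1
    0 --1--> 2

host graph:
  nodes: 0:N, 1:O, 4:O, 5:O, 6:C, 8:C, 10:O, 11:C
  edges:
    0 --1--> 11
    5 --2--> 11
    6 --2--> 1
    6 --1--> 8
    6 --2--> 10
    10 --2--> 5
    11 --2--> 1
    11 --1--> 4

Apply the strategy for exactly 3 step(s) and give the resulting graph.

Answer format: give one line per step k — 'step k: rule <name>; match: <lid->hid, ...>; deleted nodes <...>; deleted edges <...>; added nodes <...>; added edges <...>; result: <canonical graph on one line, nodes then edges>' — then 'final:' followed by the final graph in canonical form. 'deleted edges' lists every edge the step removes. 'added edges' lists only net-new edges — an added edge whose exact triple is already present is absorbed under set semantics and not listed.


step 1: rule r3; match: 0->6, 1->1, 2->8; deleted nodes (none); deleted edges (6,1,2); added nodes (none); added edges (6,1,1); result: nodes: 0:N, 1:O, 4:O, 5:O, 6:C, 8:C, 10:O, 11:C edges: (0,11,1); (5,11,2); (6,1,1); (6,8,1); (6,10,2); (10,5,2); (11,1,2); (11,4,1)
step 2: rule r3; match: 0->6, 1->10, 2->8; deleted nodes (none); deleted edges (6,10,2); added nodes (none); added edges (6,10,1); result: nodes: 0:N, 1:O, 4:O, 5:O, 6:C, 8:C, 10:O, 11:C edges: (0,11,1); (5,11,2); (6,1,1); (6,8,1); (6,10,1); (10,5,2); (11,1,2); (11,4,1)
step 3: rule r3; match: 0->11, 1->1, 2->6; deleted nodes (none); deleted edges (11,1,2); added nodes (none); added edges (11,1,1); (11,6,1); result: nodes: 0:N, 1:O, 4:O, 5:O, 6:C, 8:C, 10:O, 11:C edges: (0,11,1); (5,11,2); (6,1,1); (6,8,1); (6,10,1); (10,5,2); (11,1,1); (11,4,1); (11,6,1)
final:
nodes: 0:N, 1:O, 4:O, 5:O, 6:C, 8:C, 10:O, 11:C
edges: (0,11,1); (5,11,2); (6,1,1); (6,8,1); (6,10,1); (10,5,2); (11,1,1); (11,4,1); (11,6,1)
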